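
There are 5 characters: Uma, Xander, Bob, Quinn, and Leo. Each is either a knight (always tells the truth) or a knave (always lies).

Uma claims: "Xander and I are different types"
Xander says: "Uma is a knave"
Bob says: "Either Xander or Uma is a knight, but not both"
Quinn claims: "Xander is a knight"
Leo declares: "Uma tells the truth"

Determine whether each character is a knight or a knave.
Uma is a knight.
Xander is a knave.
Bob is a knight.
Quinn is a knave.
Leo is a knight.

Verification:
- Uma (knight) says "Xander and I are different types" - this is TRUE because Uma is a knight and Xander is a knave.
- Xander (knave) says "Uma is a knave" - this is FALSE (a lie) because Uma is a knight.
- Bob (knight) says "Either Xander or Uma is a knight, but not both" - this is TRUE because Xander is a knave and Uma is a knight.
- Quinn (knave) says "Xander is a knight" - this is FALSE (a lie) because Xander is a knave.
- Leo (knight) says "Uma tells the truth" - this is TRUE because Uma is a knight.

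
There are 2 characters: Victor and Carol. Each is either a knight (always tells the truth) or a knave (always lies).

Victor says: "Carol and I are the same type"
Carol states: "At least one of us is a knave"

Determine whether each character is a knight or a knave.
Victor is a knave.
Carol is a knight.

Verification:
- Victor (knave) says "Carol and I are the same type" - this is FALSE (a lie) because Victor is a knave and Carol is a knight.
- Carol (knight) says "At least one of us is a knave" - this is TRUE because Victor is a knave.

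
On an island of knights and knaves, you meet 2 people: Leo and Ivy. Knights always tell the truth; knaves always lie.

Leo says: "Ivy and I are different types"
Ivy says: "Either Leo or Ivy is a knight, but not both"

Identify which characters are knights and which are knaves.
Leo is a knave.
Ivy is a knave.

Verification:
- Leo (knave) says "Ivy and I are different types" - this is FALSE (a lie) because Leo is a knave and Ivy is a knave.
- Ivy (knave) says "Either Leo or Ivy is a knight, but not both" - this is FALSE (a lie) because Leo is a knave and Ivy is a knave.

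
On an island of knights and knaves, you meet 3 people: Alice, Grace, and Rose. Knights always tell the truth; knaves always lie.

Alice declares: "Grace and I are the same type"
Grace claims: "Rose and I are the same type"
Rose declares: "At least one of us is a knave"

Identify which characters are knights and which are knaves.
Alice is a knave.
Grace is a knight.
Rose is a knight.

Verification:
- Alice (knave) says "Grace and I are the same type" - this is FALSE (a lie) because Alice is a knave and Grace is a knight.
- Grace (knight) says "Rose and I are the same type" - this is TRUE because Grace is a knight and Rose is a knight.
- Rose (knight) says "At least one of us is a knave" - this is TRUE because Alice is a knave.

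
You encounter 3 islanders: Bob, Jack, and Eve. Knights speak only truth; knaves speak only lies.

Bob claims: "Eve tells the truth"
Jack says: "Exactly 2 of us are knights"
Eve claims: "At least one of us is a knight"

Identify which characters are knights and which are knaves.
Bob is a knave.
Jack is a knave.
Eve is a knave.

Verification:
- Bob (knave) says "Eve tells the truth" - this is FALSE (a lie) because Eve is a knave.
- Jack (knave) says "Exactly 2 of us are knights" - this is FALSE (a lie) because there are 0 knights.
- Eve (knave) says "At least one of us is a knight" - this is FALSE (a lie) because no one is a knight.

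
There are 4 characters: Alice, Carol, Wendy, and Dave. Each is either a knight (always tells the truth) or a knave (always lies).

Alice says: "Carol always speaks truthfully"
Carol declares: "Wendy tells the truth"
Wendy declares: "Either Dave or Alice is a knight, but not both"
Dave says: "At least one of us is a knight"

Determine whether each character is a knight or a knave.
Alice is a knave.
Carol is a knave.
Wendy is a knave.
Dave is a knave.

Verification:
- Alice (knave) says "Carol always speaks truthfully" - this is FALSE (a lie) because Carol is a knave.
- Carol (knave) says "Wendy tells the truth" - this is FALSE (a lie) because Wendy is a knave.
- Wendy (knave) says "Either Dave or Alice is a knight, but not both" - this is FALSE (a lie) because Dave is a knave and Alice is a knave.
- Dave (knave) says "At least one of us is a knight" - this is FALSE (a lie) because no one is a knight.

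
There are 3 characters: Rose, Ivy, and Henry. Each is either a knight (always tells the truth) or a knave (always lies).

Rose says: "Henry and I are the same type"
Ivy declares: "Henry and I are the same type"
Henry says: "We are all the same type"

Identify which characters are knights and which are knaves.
Rose is a knight.
Ivy is a knight.
Henry is a knight.

Verification:
- Rose (knight) says "Henry and I are the same type" - this is TRUE because Rose is a knight and Henry is a knight.
- Ivy (knight) says "Henry and I are the same type" - this is TRUE because Ivy is a knight and Henry is a knight.
- Henry (knight) says "We are all the same type" - this is TRUE because Rose, Ivy, and Henry are knights.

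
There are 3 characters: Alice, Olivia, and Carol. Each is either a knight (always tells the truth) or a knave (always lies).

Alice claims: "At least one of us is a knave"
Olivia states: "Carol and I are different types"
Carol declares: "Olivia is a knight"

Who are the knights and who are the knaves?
Alice is a knight.
Olivia is a knave.
Carol is a knave.

Verification:
- Alice (knight) says "At least one of us is a knave" - this is TRUE because Olivia and Carol are knaves.
- Olivia (knave) says "Carol and I are different types" - this is FALSE (a lie) because Olivia is a knave and Carol is a knave.
- Carol (knave) says "Olivia is a knight" - this is FALSE (a lie) because Olivia is a knave.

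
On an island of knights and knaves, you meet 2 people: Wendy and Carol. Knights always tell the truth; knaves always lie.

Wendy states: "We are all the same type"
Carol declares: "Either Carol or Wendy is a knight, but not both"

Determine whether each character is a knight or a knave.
Wendy is a knave.
Carol is a knight.

Verification:
- Wendy (knave) says "We are all the same type" - this is FALSE (a lie) because Carol is a knight and Wendy is a knave.
- Carol (knight) says "Either Carol or Wendy is a knight, but not both" - this is TRUE because Carol is a knight and Wendy is a knave.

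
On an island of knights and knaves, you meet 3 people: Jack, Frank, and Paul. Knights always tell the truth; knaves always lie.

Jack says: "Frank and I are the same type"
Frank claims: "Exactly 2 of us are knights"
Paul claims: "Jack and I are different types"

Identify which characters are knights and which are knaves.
Jack is a knave.
Frank is a knight.
Paul is a knight.

Verification:
- Jack (knave) says "Frank and I are the same type" - this is FALSE (a lie) because Jack is a knave and Frank is a knight.
- Frank (knight) says "Exactly 2 of us are knights" - this is TRUE because there are 2 knights.
- Paul (knight) says "Jack and I are different types" - this is TRUE because Paul is a knight and Jack is a knave.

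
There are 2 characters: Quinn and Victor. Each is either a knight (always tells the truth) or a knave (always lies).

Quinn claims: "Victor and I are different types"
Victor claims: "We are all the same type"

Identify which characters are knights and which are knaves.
Quinn is a knight.
Victor is a knave.

Verification:
- Quinn (knight) says "Victor and I are different types" - this is TRUE because Quinn is a knight and Victor is a knave.
- Victor (knave) says "We are all the same type" - this is FALSE (a lie) because Quinn is a knight and Victor is a knave.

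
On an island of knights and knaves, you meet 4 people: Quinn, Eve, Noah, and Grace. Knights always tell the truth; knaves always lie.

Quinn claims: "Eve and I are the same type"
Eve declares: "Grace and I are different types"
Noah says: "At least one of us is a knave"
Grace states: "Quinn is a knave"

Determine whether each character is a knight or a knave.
Quinn is a knight.
Eve is a knight.
Noah is a knight.
Grace is a knave.

Verification:
- Quinn (knight) says "Eve and I are the same type" - this is TRUE because Quinn is a knight and Eve is a knight.
- Eve (knight) says "Grace and I are different types" - this is TRUE because Eve is a knight and Grace is a knave.
- Noah (knight) says "At least one of us is a knave" - this is TRUE because Grace is a knave.
- Grace (knave) says "Quinn is a knave" - this is FALSE (a lie) because Quinn is a knight.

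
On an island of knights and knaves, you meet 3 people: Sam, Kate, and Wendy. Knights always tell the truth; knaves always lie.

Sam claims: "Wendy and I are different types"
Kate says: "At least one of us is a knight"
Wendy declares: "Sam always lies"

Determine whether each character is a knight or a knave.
Sam is a knight.
Kate is a knight.
Wendy is a knave.

Verification:
- Sam (knight) says "Wendy and I are different types" - this is TRUE because Sam is a knight and Wendy is a knave.
- Kate (knight) says "At least one of us is a knight" - this is TRUE because Sam and Kate are knights.
- Wendy (knave) says "Sam always lies" - this is FALSE (a lie) because Sam is a knight.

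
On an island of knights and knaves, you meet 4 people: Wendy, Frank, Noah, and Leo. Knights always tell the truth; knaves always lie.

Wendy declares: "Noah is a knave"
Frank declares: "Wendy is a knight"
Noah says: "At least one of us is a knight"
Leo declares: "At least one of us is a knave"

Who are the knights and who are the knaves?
Wendy is a knave.
Frank is a knave.
Noah is a knight.
Leo is a knight.

Verification:
- Wendy (knave) says "Noah is a knave" - this is FALSE (a lie) because Noah is a knight.
- Frank (knave) says "Wendy is a knight" - this is FALSE (a lie) because Wendy is a knave.
- Noah (knight) says "At least one of us is a knight" - this is TRUE because Noah and Leo are knights.
- Leo (knight) says "At least one of us is a knave" - this is TRUE because Wendy and Frank are knaves.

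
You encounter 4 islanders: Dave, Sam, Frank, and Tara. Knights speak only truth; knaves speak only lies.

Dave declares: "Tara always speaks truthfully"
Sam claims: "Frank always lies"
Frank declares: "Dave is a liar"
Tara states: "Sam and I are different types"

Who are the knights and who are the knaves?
Dave is a knave.
Sam is a knave.
Frank is a knight.
Tara is a knave.

Verification:
- Dave (knave) says "Tara always speaks truthfully" - this is FALSE (a lie) because Tara is a knave.
- Sam (knave) says "Frank always lies" - this is FALSE (a lie) because Frank is a knight.
- Frank (knight) says "Dave is a liar" - this is TRUE because Dave is a knave.
- Tara (knave) says "Sam and I are different types" - this is FALSE (a lie) because Tara is a knave and Sam is a knave.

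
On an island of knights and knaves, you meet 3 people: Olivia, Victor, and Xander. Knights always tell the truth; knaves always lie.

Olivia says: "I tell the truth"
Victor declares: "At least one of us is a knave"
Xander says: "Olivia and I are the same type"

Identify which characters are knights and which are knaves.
Olivia is a knight.
Victor is a knight.
Xander is a knave.

Verification:
- Olivia (knight) says "I tell the truth" - this is TRUE because Olivia is a knight.
- Victor (knight) says "At least one of us is a knave" - this is TRUE because Xander is a knave.
- Xander (knave) says "Olivia and I are the same type" - this is FALSE (a lie) because Xander is a knave and Olivia is a knight.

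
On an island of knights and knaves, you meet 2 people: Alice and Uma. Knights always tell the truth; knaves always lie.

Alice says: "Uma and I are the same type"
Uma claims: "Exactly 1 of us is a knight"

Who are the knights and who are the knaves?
Alice is a knave.
Uma is a knight.

Verification:
- Alice (knave) says "Uma and I are the same type" - this is FALSE (a lie) because Alice is a knave and Uma is a knight.
- Uma (knight) says "Exactly 1 of us is a knight" - this is TRUE because there are 1 knights.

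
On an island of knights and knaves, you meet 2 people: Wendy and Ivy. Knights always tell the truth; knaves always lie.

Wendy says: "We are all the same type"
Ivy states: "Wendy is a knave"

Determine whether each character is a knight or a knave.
Wendy is a knave.
Ivy is a knight.

Verification:
- Wendy (knave) says "We are all the same type" - this is FALSE (a lie) because Ivy is a knight and Wendy is a knave.
- Ivy (knight) says "Wendy is a knave" - this is TRUE because Wendy is a knave.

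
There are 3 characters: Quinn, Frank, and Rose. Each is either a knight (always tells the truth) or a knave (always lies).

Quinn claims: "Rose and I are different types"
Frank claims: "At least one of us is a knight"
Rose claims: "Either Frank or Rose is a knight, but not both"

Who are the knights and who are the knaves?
Quinn is a knave.
Frank is a knave.
Rose is a knave.

Verification:
- Quinn (knave) says "Rose and I are different types" - this is FALSE (a lie) because Quinn is a knave and Rose is a knave.
- Frank (knave) says "At least one of us is a knight" - this is FALSE (a lie) because no one is a knight.
- Rose (knave) says "Either Frank or Rose is a knight, but not both" - this is FALSE (a lie) because Frank is a knave and Rose is a knave.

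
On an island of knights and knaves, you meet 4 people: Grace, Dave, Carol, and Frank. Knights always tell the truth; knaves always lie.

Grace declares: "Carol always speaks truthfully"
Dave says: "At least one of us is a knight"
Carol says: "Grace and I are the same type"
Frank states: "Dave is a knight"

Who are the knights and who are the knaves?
Grace is a knight.
Dave is a knight.
Carol is a knight.
Frank is a knight.

Verification:
- Grace (knight) says "Carol always speaks truthfully" - this is TRUE because Carol is a knight.
- Dave (knight) says "At least one of us is a knight" - this is TRUE because Grace, Dave, Carol, and Frank are knights.
- Carol (knight) says "Grace and I are the same type" - this is TRUE because Carol is a knight and Grace is a knight.
- Frank (knight) says "Dave is a knight" - this is TRUE because Dave is a knight.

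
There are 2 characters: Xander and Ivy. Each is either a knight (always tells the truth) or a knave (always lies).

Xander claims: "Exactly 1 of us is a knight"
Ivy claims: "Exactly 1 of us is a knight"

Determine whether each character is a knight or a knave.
Xander is a knave.
Ivy is a knave.

Verification:
- Xander (knave) says "Exactly 1 of us is a knight" - this is FALSE (a lie) because there are 0 knights.
- Ivy (knave) says "Exactly 1 of us is a knight" - this is FALSE (a lie) because there are 0 knights.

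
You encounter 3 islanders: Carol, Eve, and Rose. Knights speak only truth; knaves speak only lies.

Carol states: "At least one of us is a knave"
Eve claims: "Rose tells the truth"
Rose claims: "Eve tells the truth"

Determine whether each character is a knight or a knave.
Carol is a knight.
Eve is a knave.
Rose is a knave.

Verification:
- Carol (knight) says "At least one of us is a knave" - this is TRUE because Eve and Rose are knaves.
- Eve (knave) says "Rose tells the truth" - this is FALSE (a lie) because Rose is a knave.
- Rose (knave) says "Eve tells the truth" - this is FALSE (a lie) because Eve is a knave.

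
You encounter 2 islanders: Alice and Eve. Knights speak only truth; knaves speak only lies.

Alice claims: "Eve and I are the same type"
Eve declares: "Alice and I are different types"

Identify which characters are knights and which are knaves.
Alice is a knave.
Eve is a knight.

Verification:
- Alice (knave) says "Eve and I are the same type" - this is FALSE (a lie) because Alice is a knave and Eve is a knight.
- Eve (knight) says "Alice and I are different types" - this is TRUE because Eve is a knight and Alice is a knave.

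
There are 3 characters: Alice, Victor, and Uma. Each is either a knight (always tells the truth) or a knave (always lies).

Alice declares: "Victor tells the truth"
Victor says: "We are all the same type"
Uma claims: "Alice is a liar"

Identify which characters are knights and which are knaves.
Alice is a knave.
Victor is a knave.
Uma is a knight.

Verification:
- Alice (knave) says "Victor tells the truth" - this is FALSE (a lie) because Victor is a knave.
- Victor (knave) says "We are all the same type" - this is FALSE (a lie) because Uma is a knight and Alice and Victor are knaves.
- Uma (knight) says "Alice is a liar" - this is TRUE because Alice is a knave.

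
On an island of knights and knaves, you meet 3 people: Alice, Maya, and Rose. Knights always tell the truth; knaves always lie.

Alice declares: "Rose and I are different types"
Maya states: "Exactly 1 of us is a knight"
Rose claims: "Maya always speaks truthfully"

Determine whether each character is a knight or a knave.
Alice is a knave.
Maya is a knave.
Rose is a knave.

Verification:
- Alice (knave) says "Rose and I are different types" - this is FALSE (a lie) because Alice is a knave and Rose is a knave.
- Maya (knave) says "Exactly 1 of us is a knight" - this is FALSE (a lie) because there are 0 knights.
- Rose (knave) says "Maya always speaks truthfully" - this is FALSE (a lie) because Maya is a knave.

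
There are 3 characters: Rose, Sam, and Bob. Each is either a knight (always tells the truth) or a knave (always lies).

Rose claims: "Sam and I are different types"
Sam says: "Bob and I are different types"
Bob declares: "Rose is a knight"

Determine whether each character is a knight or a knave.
Rose is a knave.
Sam is a knave.
Bob is a knave.

Verification:
- Rose (knave) says "Sam and I are different types" - this is FALSE (a lie) because Rose is a knave and Sam is a knave.
- Sam (knave) says "Bob and I are different types" - this is FALSE (a lie) because Sam is a knave and Bob is a knave.
- Bob (knave) says "Rose is a knight" - this is FALSE (a lie) because Rose is a knave.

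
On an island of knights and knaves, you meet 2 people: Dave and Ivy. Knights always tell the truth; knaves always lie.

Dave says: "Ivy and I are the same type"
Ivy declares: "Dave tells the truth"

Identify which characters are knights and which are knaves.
Dave is a knight.
Ivy is a knight.

Verification:
- Dave (knight) says "Ivy and I are the same type" - this is TRUE because Dave is a knight and Ivy is a knight.
- Ivy (knight) says "Dave tells the truth" - this is TRUE because Dave is a knight.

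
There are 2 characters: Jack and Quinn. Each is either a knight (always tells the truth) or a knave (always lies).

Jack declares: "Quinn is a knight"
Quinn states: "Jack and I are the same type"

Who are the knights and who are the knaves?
Jack is a knight.
Quinn is a knight.

Verification:
- Jack (knight) says "Quinn is a knight" - this is TRUE because Quinn is a knight.
- Quinn (knight) says "Jack and I are the same type" - this is TRUE because Quinn is a knight and Jack is a knight.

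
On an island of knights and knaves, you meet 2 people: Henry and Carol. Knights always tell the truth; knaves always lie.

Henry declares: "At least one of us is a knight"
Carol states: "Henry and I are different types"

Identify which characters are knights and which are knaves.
Henry is a knave.
Carol is a knave.

Verification:
- Henry (knave) says "At least one of us is a knight" - this is FALSE (a lie) because no one is a knight.
- Carol (knave) says "Henry and I are different types" - this is FALSE (a lie) because Carol is a knave and Henry is a knave.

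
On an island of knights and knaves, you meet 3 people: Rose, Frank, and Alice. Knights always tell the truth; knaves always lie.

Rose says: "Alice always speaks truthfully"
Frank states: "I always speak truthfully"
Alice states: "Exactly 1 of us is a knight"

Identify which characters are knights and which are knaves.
Rose is a knave.
Frank is a knave.
Alice is a knave.

Verification:
- Rose (knave) says "Alice always speaks truthfully" - this is FALSE (a lie) because Alice is a knave.
- Frank (knave) says "I always speak truthfully" - this is FALSE (a lie) because Frank is a knave.
- Alice (knave) says "Exactly 1 of us is a knight" - this is FALSE (a lie) because there are 0 knights.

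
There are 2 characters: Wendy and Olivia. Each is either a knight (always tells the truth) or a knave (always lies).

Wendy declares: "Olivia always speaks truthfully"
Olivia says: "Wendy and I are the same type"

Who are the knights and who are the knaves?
Wendy is a knight.
Olivia is a knight.

Verification:
- Wendy (knight) says "Olivia always speaks truthfully" - this is TRUE because Olivia is a knight.
- Olivia (knight) says "Wendy and I are the same type" - this is TRUE because Olivia is a knight and Wendy is a knight.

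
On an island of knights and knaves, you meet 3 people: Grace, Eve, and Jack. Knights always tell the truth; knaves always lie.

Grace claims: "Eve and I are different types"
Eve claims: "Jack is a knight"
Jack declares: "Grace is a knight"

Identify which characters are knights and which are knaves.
Grace is a knave.
Eve is a knave.
Jack is a knave.

Verification:
- Grace (knave) says "Eve and I are different types" - this is FALSE (a lie) because Grace is a knave and Eve is a knave.
- Eve (knave) says "Jack is a knight" - this is FALSE (a lie) because Jack is a knave.
- Jack (knave) says "Grace is a knight" - this is FALSE (a lie) because Grace is a knave.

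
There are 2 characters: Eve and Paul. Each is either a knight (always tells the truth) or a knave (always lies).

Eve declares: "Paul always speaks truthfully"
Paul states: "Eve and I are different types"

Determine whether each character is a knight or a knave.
Eve is a knave.
Paul is a knave.

Verification:
- Eve (knave) says "Paul always speaks truthfully" - this is FALSE (a lie) because Paul is a knave.
- Paul (knave) says "Eve and I are different types" - this is FALSE (a lie) because Paul is a knave and Eve is a knave.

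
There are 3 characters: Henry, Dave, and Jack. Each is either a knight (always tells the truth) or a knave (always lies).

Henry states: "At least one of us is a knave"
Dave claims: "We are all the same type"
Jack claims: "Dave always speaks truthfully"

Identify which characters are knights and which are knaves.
Henry is a knight.
Dave is a knave.
Jack is a knave.

Verification:
- Henry (knight) says "At least one of us is a knave" - this is TRUE because Dave and Jack are knaves.
- Dave (knave) says "We are all the same type" - this is FALSE (a lie) because Henry is a knight and Dave and Jack are knaves.
- Jack (knave) says "Dave always speaks truthfully" - this is FALSE (a lie) because Dave is a knave.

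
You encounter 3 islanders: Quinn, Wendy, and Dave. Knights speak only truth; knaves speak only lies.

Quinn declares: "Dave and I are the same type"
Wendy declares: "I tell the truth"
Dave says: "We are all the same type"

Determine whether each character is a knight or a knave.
Quinn is a knight.
Wendy is a knight.
Dave is a knight.

Verification:
- Quinn (knight) says "Dave and I are the same type" - this is TRUE because Quinn is a knight and Dave is a knight.
- Wendy (knight) says "I tell the truth" - this is TRUE because Wendy is a knight.
- Dave (knight) says "We are all the same type" - this is TRUE because Quinn, Wendy, and Dave are knights.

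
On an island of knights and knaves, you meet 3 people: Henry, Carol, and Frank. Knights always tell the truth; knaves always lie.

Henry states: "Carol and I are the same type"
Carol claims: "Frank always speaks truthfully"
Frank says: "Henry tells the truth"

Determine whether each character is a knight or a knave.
Henry is a knight.
Carol is a knight.
Frank is a knight.

Verification:
- Henry (knight) says "Carol and I are the same type" - this is TRUE because Henry is a knight and Carol is a knight.
- Carol (knight) says "Frank always speaks truthfully" - this is TRUE because Frank is a knight.
- Frank (knight) says "Henry tells the truth" - this is TRUE because Henry is a knight.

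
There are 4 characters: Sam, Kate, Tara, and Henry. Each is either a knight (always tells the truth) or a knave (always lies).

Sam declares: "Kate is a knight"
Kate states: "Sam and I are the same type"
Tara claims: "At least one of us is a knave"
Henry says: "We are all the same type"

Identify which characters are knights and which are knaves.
Sam is a knight.
Kate is a knight.
Tara is a knight.
Henry is a knave.

Verification:
- Sam (knight) says "Kate is a knight" - this is TRUE because Kate is a knight.
- Kate (knight) says "Sam and I are the same type" - this is TRUE because Kate is a knight and Sam is a knight.
- Tara (knight) says "At least one of us is a knave" - this is TRUE because Henry is a knave.
- Henry (knave) says "We are all the same type" - this is FALSE (a lie) because Sam, Kate, and Tara are knights and Henry is a knave.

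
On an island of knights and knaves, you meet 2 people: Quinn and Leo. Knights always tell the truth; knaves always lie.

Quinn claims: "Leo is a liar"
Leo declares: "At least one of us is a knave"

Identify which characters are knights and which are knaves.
Quinn is a knave.
Leo is a knight.

Verification:
- Quinn (knave) says "Leo is a liar" - this is FALSE (a lie) because Leo is a knight.
- Leo (knight) says "At least one of us is a knave" - this is TRUE because Quinn is a knave.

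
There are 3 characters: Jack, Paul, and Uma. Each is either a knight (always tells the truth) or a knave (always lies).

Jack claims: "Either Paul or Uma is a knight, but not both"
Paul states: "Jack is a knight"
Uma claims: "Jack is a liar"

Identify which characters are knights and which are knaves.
Jack is a knight.
Paul is a knight.
Uma is a knave.

Verification:
- Jack (knight) says "Either Paul or Uma is a knight, but not both" - this is TRUE because Paul is a knight and Uma is a knave.
- Paul (knight) says "Jack is a knight" - this is TRUE because Jack is a knight.
- Uma (knave) says "Jack is a liar" - this is FALSE (a lie) because Jack is a knight.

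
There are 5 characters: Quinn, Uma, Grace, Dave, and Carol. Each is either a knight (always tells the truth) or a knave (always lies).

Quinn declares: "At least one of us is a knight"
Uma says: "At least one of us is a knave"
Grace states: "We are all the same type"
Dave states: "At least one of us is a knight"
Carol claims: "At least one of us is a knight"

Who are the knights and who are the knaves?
Quinn is a knight.
Uma is a knight.
Grace is a knave.
Dave is a knight.
Carol is a knight.

Verification:
- Quinn (knight) says "At least one of us is a knight" - this is TRUE because Quinn, Uma, Dave, and Carol are knights.
- Uma (knight) says "At least one of us is a knave" - this is TRUE because Grace is a knave.
- Grace (knave) says "We are all the same type" - this is FALSE (a lie) because Quinn, Uma, Dave, and Carol are knights and Grace is a knave.
- Dave (knight) says "At least one of us is a knight" - this is TRUE because Quinn, Uma, Dave, and Carol are knights.
- Carol (knight) says "At least one of us is a knight" - this is TRUE because Quinn, Uma, Dave, and Carol are knights.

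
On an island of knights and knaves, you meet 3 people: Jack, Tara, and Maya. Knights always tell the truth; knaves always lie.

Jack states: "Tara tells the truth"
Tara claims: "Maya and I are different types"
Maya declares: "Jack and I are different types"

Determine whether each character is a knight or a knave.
Jack is a knave.
Tara is a knave.
Maya is a knave.

Verification:
- Jack (knave) says "Tara tells the truth" - this is FALSE (a lie) because Tara is a knave.
- Tara (knave) says "Maya and I are different types" - this is FALSE (a lie) because Tara is a knave and Maya is a knave.
- Maya (knave) says "Jack and I are different types" - this is FALSE (a lie) because Maya is a knave and Jack is a knave.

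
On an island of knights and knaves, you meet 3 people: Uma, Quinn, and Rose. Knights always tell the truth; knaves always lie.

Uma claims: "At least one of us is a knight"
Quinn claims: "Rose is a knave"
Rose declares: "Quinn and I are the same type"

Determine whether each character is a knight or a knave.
Uma is a knight.
Quinn is a knight.
Rose is a knave.

Verification:
- Uma (knight) says "At least one of us is a knight" - this is TRUE because Uma and Quinn are knights.
- Quinn (knight) says "Rose is a knave" - this is TRUE because Rose is a knave.
- Rose (knave) says "Quinn and I are the same type" - this is FALSE (a lie) because Rose is a knave and Quinn is a knight.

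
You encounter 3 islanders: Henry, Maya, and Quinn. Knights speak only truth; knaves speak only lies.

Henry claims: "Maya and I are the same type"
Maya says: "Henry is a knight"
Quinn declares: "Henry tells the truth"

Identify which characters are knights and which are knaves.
Henry is a knight.
Maya is a knight.
Quinn is a knight.

Verification:
- Henry (knight) says "Maya and I are the same type" - this is TRUE because Henry is a knight and Maya is a knight.
- Maya (knight) says "Henry is a knight" - this is TRUE because Henry is a knight.
- Quinn (knight) says "Henry tells the truth" - this is TRUE because Henry is a knight.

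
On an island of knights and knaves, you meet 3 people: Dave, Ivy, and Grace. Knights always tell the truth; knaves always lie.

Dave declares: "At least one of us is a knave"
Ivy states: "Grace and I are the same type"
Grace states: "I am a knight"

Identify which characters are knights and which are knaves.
Dave is a knight.
Ivy is a knave.
Grace is a knight.

Verification:
- Dave (knight) says "At least one of us is a knave" - this is TRUE because Ivy is a knave.
- Ivy (knave) says "Grace and I are the same type" - this is FALSE (a lie) because Ivy is a knave and Grace is a knight.
- Grace (knight) says "I am a knight" - this is TRUE because Grace is a knight.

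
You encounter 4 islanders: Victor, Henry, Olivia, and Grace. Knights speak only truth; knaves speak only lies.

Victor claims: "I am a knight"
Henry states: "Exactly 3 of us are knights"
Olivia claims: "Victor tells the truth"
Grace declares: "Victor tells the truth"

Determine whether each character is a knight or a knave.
Victor is a knave.
Henry is a knave.
Olivia is a knave.
Grace is a knave.

Verification:
- Victor (knave) says "I am a knight" - this is FALSE (a lie) because Victor is a knave.
- Henry (knave) says "Exactly 3 of us are knights" - this is FALSE (a lie) because there are 0 knights.
- Olivia (knave) says "Victor tells the truth" - this is FALSE (a lie) because Victor is a knave.
- Grace (knave) says "Victor tells the truth" - this is FALSE (a lie) because Victor is a knave.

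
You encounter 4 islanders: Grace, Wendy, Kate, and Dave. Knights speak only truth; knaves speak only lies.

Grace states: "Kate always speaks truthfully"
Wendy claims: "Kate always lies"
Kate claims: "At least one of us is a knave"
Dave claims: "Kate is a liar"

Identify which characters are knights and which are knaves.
Grace is a knight.
Wendy is a knave.
Kate is a knight.
Dave is a knave.

Verification:
- Grace (knight) says "Kate always speaks truthfully" - this is TRUE because Kate is a knight.
- Wendy (knave) says "Kate always lies" - this is FALSE (a lie) because Kate is a knight.
- Kate (knight) says "At least one of us is a knave" - this is TRUE because Wendy and Dave are knaves.
- Dave (knave) says "Kate is a liar" - this is FALSE (a lie) because Kate is a knight.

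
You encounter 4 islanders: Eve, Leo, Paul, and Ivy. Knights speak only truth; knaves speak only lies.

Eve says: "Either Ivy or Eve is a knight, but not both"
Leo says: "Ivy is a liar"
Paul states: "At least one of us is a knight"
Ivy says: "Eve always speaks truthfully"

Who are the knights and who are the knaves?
Eve is a knave.
Leo is a knight.
Paul is a knight.
Ivy is a knave.

Verification:
- Eve (knave) says "Either Ivy or Eve is a knight, but not both" - this is FALSE (a lie) because Ivy is a knave and Eve is a knave.
- Leo (knight) says "Ivy is a liar" - this is TRUE because Ivy is a knave.
- Paul (knight) says "At least one of us is a knight" - this is TRUE because Leo and Paul are knights.
- Ivy (knave) says "Eve always speaks truthfully" - this is FALSE (a lie) because Eve is a knave.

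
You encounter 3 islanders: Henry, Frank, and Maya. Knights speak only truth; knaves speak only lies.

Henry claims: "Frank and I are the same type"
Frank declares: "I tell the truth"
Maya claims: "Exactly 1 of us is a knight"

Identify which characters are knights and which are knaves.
Henry is a knight.
Frank is a knight.
Maya is a knave.

Verification:
- Henry (knight) says "Frank and I are the same type" - this is TRUE because Henry is a knight and Frank is a knight.
- Frank (knight) says "I tell the truth" - this is TRUE because Frank is a knight.
- Maya (knave) says "Exactly 1 of us is a knight" - this is FALSE (a lie) because there are 2 knights.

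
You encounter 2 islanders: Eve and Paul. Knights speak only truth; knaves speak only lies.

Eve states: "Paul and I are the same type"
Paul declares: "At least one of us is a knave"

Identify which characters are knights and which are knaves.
Eve is a knave.
Paul is a knight.

Verification:
- Eve (knave) says "Paul and I are the same type" - this is FALSE (a lie) because Eve is a knave and Paul is a knight.
- Paul (knight) says "At least one of us is a knave" - this is TRUE because Eve is a knave.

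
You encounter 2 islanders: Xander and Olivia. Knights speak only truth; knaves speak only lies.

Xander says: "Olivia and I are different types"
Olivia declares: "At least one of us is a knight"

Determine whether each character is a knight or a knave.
Xander is a knave.
Olivia is a knave.

Verification:
- Xander (knave) says "Olivia and I are different types" - this is FALSE (a lie) because Xander is a knave and Olivia is a knave.
- Olivia (knave) says "At least one of us is a knight" - this is FALSE (a lie) because no one is a knight.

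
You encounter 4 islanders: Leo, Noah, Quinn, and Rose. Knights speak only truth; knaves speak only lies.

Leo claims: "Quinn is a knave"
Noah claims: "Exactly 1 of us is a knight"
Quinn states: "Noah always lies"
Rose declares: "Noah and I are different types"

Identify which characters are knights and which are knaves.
Leo is a knave.
Noah is a knave.
Quinn is a knight.
Rose is a knight.

Verification:
- Leo (knave) says "Quinn is a knave" - this is FALSE (a lie) because Quinn is a knight.
- Noah (knave) says "Exactly 1 of us is a knight" - this is FALSE (a lie) because there are 2 knights.
- Quinn (knight) says "Noah always lies" - this is TRUE because Noah is a knave.
- Rose (knight) says "Noah and I are different types" - this is TRUE because Rose is a knight and Noah is a knave.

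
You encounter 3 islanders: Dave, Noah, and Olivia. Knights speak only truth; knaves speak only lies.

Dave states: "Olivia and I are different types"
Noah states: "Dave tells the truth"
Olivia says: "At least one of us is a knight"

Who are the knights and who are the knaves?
Dave is a knave.
Noah is a knave.
Olivia is a knave.

Verification:
- Dave (knave) says "Olivia and I are different types" - this is FALSE (a lie) because Dave is a knave and Olivia is a knave.
- Noah (knave) says "Dave tells the truth" - this is FALSE (a lie) because Dave is a knave.
- Olivia (knave) says "At least one of us is a knight" - this is FALSE (a lie) because no one is a knight.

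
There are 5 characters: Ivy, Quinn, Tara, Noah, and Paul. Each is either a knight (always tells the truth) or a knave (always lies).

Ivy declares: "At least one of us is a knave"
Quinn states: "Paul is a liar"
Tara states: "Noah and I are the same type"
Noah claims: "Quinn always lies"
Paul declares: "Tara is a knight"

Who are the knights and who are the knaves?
Ivy is a knight.
Quinn is a knave.
Tara is a knight.
Noah is a knight.
Paul is a knight.

Verification:
- Ivy (knight) says "At least one of us is a knave" - this is TRUE because Quinn is a knave.
- Quinn (knave) says "Paul is a liar" - this is FALSE (a lie) because Paul is a knight.
- Tara (knight) says "Noah and I are the same type" - this is TRUE because Tara is a knight and Noah is a knight.
- Noah (knight) says "Quinn always lies" - this is TRUE because Quinn is a knave.
- Paul (knight) says "Tara is a knight" - this is TRUE because Tara is a knight.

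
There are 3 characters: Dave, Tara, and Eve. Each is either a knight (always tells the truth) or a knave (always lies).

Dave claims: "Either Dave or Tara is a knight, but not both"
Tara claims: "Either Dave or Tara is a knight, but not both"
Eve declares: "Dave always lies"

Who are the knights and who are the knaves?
Dave is a knave.
Tara is a knave.
Eve is a knight.

Verification:
- Dave (knave) says "Either Dave or Tara is a knight, but not both" - this is FALSE (a lie) because Dave is a knave and Tara is a knave.
- Tara (knave) says "Either Dave or Tara is a knight, but not both" - this is FALSE (a lie) because Dave is a knave and Tara is a knave.
- Eve (knight) says "Dave always lies" - this is TRUE because Dave is a knave.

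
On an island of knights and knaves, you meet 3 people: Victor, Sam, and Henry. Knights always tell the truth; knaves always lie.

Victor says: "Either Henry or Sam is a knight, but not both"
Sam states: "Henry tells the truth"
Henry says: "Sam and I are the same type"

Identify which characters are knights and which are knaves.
Victor is a knave.
Sam is a knight.
Henry is a knight.

Verification:
- Victor (knave) says "Either Henry or Sam is a knight, but not both" - this is FALSE (a lie) because Henry is a knight and Sam is a knight.
- Sam (knight) says "Henry tells the truth" - this is TRUE because Henry is a knight.
- Henry (knight) says "Sam and I are the same type" - this is TRUE because Henry is a knight and Sam is a knight.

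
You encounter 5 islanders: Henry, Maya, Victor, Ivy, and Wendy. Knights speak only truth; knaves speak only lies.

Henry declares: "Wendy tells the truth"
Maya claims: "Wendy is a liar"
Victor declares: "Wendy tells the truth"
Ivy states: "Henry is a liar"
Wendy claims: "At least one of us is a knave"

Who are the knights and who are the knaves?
Henry is a knight.
Maya is a knave.
Victor is a knight.
Ivy is a knave.
Wendy is a knight.

Verification:
- Henry (knight) says "Wendy tells the truth" - this is TRUE because Wendy is a knight.
- Maya (knave) says "Wendy is a liar" - this is FALSE (a lie) because Wendy is a knight.
- Victor (knight) says "Wendy tells the truth" - this is TRUE because Wendy is a knight.
- Ivy (knave) says "Henry is a liar" - this is FALSE (a lie) because Henry is a knight.
- Wendy (knight) says "At least one of us is a knave" - this is TRUE because Maya and Ivy are knaves.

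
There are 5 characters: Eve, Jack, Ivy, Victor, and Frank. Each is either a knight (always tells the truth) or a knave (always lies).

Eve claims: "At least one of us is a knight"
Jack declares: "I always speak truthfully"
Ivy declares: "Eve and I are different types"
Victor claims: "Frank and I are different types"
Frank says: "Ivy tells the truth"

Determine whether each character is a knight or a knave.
Eve is a knave.
Jack is a knave.
Ivy is a knave.
Victor is a knave.
Frank is a knave.

Verification:
- Eve (knave) says "At least one of us is a knight" - this is FALSE (a lie) because no one is a knight.
- Jack (knave) says "I always speak truthfully" - this is FALSE (a lie) because Jack is a knave.
- Ivy (knave) says "Eve and I are different types" - this is FALSE (a lie) because Ivy is a knave and Eve is a knave.
- Victor (knave) says "Frank and I are different types" - this is FALSE (a lie) because Victor is a knave and Frank is a knave.
- Frank (knave) says "Ivy tells the truth" - this is FALSE (a lie) because Ivy is a knave.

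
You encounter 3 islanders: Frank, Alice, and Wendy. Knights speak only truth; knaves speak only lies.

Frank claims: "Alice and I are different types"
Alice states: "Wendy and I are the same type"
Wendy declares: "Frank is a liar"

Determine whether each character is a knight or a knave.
Frank is a knave.
Alice is a knave.
Wendy is a knight.

Verification:
- Frank (knave) says "Alice and I are different types" - this is FALSE (a lie) because Frank is a knave and Alice is a knave.
- Alice (knave) says "Wendy and I are the same type" - this is FALSE (a lie) because Alice is a knave and Wendy is a knight.
- Wendy (knight) says "Frank is a liar" - this is TRUE because Frank is a knave.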